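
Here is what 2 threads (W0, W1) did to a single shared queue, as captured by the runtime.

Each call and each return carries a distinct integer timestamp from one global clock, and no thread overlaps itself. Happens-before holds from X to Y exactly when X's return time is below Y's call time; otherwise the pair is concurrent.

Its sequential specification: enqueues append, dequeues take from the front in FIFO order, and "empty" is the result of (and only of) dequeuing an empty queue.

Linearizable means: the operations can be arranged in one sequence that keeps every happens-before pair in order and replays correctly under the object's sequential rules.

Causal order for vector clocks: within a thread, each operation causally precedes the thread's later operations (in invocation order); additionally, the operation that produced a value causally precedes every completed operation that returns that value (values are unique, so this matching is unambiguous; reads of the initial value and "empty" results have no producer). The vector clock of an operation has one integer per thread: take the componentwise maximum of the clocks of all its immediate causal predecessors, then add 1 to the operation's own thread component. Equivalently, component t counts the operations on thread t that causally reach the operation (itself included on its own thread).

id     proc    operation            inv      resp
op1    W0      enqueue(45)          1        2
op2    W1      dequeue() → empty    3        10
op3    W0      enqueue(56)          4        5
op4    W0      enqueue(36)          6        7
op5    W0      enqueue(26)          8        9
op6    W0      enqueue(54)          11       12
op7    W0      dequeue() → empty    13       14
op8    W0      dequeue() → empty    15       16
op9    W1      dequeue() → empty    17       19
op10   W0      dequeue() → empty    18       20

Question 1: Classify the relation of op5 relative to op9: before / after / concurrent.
before

op5 spans [8,9], op9 spans [17,19]
resp(op5)=9 < inv(op9)=17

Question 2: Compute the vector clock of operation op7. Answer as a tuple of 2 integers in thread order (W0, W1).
(6, 0)

invoked at 3, op2 has no predecessors; its own W1 bump gives (0, 1)
invoked at 1, op1 has no predecessors; its own W0 bump gives (1, 0)
VC(op9, invoked at 17): max of VC(op2)=(0, 1), then +1 on thread W1 → (0, 2)
VC(op3, invoked at 4): max of VC(op1)=(1, 0), then +1 on thread W0 → (2, 0)
VC(op4, invoked at 6): max of VC(op3)=(2, 0), then +1 on thread W0 → (3, 0)
VC(op5, invoked at 8): max of VC(op4)=(3, 0), then +1 on thread W0 → (4, 0)
VC(op6, invoked at 11): max of VC(op5)=(4, 0), then +1 on thread W0 → (5, 0)
VC(op7, invoked at 13): max of VC(op6)=(5, 0), then +1 on thread W0 → (6, 0)
VC(op8, invoked at 15): max of VC(op7)=(6, 0), then +1 on thread W0 → (7, 0)
VC(op10, invoked at 18): max of VC(op8)=(7, 0), then +1 on thread W0 → (8, 0)
target: VC(op7) = (6, 0)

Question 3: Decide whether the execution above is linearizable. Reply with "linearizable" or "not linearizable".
not linearizable

events 1..9 are fine; event 10 — the response of op2 at time 10 — makes the prefix non-linearizable
every one of the 4 real-time-consistent orders over 5 completed queue ops fails the sequential spec
for example op1, op2, op3, op4, op5 fails at step 2: op2 dequeue() → empty is not legal there
for example op1, op3, op2, op4, op5 fails at step 3: op2 dequeue() → empty is not legal there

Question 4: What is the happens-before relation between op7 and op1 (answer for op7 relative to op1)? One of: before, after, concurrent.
after

op7 spans [13,14], op1 spans [1,2]
resp(op1)=2 < inv(op7)=13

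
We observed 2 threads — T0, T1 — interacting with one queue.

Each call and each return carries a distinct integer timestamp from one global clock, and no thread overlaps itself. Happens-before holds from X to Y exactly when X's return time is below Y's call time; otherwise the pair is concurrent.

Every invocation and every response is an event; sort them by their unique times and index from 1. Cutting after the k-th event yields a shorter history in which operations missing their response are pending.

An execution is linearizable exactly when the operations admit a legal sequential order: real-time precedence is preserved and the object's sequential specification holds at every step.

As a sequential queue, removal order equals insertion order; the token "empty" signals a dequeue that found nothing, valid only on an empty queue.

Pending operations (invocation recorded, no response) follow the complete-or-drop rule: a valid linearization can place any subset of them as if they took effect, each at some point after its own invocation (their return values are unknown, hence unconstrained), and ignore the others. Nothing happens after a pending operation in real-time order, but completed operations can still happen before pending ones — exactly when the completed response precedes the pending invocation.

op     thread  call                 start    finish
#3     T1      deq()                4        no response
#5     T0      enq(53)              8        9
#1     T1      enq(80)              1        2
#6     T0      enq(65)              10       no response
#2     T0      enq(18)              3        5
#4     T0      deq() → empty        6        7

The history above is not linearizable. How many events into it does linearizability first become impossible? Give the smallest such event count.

events 1..6 are linearizable, e.g. via #1, #2:
1. #1 enq(80), leaving queue <80>
2. #2 enq(18), leaving queue <80,18>
include event 7 — #4 responding at 7 — and every candidate order breaks
no completion choice of the 1 pending operation (#3) rescues it — every subset was tried
take #1, #2, #4 (pending dropped): step 3 already fails, because #4 deq() → empty cannot occur there

7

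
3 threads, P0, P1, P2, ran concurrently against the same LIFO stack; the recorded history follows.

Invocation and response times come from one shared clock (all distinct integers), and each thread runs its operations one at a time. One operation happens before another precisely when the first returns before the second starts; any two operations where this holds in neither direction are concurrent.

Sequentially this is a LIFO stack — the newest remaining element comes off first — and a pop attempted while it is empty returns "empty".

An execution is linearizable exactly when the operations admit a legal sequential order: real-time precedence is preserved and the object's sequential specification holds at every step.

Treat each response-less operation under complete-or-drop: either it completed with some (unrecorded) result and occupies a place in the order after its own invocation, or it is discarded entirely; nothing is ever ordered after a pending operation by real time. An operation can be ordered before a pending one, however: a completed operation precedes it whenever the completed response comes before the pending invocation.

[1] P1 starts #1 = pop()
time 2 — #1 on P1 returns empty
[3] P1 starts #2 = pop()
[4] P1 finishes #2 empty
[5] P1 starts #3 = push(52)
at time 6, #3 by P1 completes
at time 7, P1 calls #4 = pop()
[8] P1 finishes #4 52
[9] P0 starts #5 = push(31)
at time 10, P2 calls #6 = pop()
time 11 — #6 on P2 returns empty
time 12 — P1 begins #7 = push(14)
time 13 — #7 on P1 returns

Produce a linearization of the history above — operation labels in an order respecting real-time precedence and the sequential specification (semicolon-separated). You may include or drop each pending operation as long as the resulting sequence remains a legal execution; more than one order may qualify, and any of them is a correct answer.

#1; #2; #3; #4; #6; #5; #7

1. #1 pop() → empty, leaving stack <>
2. #2 pop() → empty, leaving stack <>
3. #3 push(52), leaving stack <52>
4. #4 pop() → 52, leaving stack <>
5. #6 pop() → empty, leaving stack <>
6. #5 push(31) (pending, included), leaving stack <31>
7. #7 push(14), leaving stack <31,14>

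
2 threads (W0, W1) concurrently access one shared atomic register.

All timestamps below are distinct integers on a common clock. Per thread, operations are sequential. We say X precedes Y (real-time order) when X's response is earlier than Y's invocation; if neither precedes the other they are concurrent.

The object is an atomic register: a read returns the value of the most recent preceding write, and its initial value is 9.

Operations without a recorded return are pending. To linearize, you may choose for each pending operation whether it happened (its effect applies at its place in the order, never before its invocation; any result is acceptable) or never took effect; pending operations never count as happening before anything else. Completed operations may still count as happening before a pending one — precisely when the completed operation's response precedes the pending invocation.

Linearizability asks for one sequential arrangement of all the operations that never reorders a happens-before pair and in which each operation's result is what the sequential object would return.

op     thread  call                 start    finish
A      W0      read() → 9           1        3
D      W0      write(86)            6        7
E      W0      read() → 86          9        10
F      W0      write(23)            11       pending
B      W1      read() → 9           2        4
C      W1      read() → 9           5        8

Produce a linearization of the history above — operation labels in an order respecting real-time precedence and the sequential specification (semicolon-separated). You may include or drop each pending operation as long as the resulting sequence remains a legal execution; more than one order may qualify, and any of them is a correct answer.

1. A read() → 9, leaving value 9
2. B read() → 9, leaving value 9
3. C read() → 9, leaving value 9
4. D write(86), leaving value 86
5. E read() → 86, leaving value 86

A; B; C; D; E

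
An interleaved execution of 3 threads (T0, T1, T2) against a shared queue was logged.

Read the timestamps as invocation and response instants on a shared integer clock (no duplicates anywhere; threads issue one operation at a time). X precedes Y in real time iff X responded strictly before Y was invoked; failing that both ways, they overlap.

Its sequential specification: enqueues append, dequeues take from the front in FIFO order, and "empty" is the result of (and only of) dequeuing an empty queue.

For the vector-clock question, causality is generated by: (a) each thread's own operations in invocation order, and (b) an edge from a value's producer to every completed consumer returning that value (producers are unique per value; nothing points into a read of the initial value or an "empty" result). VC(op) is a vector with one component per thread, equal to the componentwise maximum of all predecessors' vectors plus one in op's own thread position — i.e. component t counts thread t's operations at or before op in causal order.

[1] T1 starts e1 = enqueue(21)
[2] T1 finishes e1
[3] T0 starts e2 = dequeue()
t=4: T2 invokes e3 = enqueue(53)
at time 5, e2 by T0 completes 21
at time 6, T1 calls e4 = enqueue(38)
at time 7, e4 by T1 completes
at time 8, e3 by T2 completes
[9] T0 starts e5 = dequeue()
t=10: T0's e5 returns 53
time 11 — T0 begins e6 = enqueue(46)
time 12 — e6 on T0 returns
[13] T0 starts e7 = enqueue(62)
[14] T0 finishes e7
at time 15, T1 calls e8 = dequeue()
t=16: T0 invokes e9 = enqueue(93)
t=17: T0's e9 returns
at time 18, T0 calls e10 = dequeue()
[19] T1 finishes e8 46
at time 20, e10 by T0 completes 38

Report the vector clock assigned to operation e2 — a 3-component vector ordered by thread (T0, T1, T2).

e3 (invocation 4): nothing precedes it; T2's component alone gives (0, 0, 1)
e1 (invocation 1): nothing precedes it; T1's component alone gives (0, 1, 0)
merge at e4 (invoked 6): VC(e1)=(0, 1, 0), own-thread bump on T1 → (0, 2, 0)
merge at e2 (invoked 3): VC(e1)=(0, 1, 0), own-thread bump on T0 → (1, 1, 0)
merge at e5 (invoked 9): VC(e2)=(1, 1, 0), VC(e3)=(0, 0, 1), own-thread bump on T0 → (2, 1, 1)
merge at e6 (invoked 11): VC(e5)=(2, 1, 1), own-thread bump on T0 → (3, 1, 1)
merge at e7 (invoked 13): VC(e6)=(3, 1, 1), own-thread bump on T0 → (4, 1, 1)
merge at e8 (invoked 15): VC(e4)=(0, 2, 0), VC(e6)=(3, 1, 1), own-thread bump on T1 → (3, 3, 1)
merge at e9 (invoked 16): VC(e7)=(4, 1, 1), own-thread bump on T0 → (5, 1, 1)
merge at e10 (invoked 18): VC(e4)=(0, 2, 0), VC(e9)=(5, 1, 1), own-thread bump on T0 → (6, 2, 1)
target: VC(e2) = (1, 1, 0)

(1, 1, 0)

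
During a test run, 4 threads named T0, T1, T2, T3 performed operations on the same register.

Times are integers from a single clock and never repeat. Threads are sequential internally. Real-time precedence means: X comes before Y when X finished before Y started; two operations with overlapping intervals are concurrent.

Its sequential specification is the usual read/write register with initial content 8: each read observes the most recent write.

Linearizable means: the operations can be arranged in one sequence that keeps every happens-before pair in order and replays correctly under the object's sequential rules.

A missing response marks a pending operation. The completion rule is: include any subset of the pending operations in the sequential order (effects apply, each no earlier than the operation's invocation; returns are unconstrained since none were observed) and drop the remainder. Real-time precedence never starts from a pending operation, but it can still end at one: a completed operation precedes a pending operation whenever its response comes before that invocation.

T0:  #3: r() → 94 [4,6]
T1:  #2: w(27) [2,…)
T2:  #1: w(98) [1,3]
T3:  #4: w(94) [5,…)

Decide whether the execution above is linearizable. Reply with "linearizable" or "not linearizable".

linearizable

a witness: #1, #2, #4, #3
after step 1 (#1 w(98)): value 98
after step 2 (#2 w(27) (pending, included)): value 27
after step 3 (#4 w(94) (pending, included)): value 94
after step 4 (#3 r() → 94): value 94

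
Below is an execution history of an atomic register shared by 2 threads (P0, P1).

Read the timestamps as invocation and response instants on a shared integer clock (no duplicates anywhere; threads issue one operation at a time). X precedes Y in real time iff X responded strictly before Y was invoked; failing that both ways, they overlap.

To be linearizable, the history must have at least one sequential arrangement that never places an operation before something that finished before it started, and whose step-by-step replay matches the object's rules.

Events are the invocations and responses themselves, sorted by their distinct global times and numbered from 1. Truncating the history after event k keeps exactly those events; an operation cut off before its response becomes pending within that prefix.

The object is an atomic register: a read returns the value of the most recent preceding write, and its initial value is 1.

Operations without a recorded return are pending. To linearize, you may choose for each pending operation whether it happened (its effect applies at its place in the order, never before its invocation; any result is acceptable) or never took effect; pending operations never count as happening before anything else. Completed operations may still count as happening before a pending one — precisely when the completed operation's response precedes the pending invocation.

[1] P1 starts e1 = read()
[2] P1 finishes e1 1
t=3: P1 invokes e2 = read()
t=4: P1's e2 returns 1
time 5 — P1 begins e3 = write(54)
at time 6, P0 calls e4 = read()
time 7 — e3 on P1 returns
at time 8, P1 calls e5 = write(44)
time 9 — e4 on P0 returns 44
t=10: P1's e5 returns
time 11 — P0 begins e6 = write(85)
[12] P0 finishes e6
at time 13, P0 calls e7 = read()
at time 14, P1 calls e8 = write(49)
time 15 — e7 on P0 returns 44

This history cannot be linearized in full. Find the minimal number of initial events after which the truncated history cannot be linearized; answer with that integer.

15

events 1..14 are linearizable; a witness order is e1, e2, e3, e5, e4, e6:
1. e1 read() → 1, leaving value 1
2. e2 read() → 1, leaving value 1
3. e3 write(54), leaving value 54
4. e5 write(44), leaving value 44
5. e4 read() → 44, leaving value 44
6. e6 write(85), leaving value 85
include event 15 — e7 responding at 15 — and every candidate order breaks
no escape via the 1 pending operation (e8): every completion choice fails
take e1, e2, e3, e4, e5, e6, e7 (pending dropped): step 4 already fails, because e4 read() → 44 cannot occur there
take e1, e2, e3, e5, e4, e6, e7 (pending dropped): step 7 already fails, because e7 read() → 44 cannot occur there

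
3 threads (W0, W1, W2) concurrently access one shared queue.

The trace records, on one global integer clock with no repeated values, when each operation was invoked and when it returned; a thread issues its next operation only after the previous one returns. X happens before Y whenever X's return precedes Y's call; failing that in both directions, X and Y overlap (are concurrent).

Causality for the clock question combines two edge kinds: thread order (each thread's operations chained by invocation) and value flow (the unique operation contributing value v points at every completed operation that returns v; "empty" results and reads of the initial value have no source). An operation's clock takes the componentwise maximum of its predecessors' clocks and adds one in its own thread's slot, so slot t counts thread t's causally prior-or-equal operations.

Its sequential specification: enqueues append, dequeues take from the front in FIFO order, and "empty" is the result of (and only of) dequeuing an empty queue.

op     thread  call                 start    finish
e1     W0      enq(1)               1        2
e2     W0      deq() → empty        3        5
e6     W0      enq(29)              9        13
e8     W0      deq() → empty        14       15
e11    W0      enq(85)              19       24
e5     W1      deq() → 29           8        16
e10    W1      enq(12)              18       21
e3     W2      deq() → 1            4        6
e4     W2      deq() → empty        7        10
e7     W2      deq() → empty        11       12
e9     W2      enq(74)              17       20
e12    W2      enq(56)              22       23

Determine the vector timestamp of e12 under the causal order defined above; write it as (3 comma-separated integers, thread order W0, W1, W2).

(1, 0, 5)

e1 (invocation 1): nothing precedes it; W0's component alone gives (1, 0, 0)
from VC(e1)=(1, 0, 0), e3 (invoked 4) maxes components and bumps W2 → (1, 0, 1)
from VC(e1)=(1, 0, 0), e2 (invoked 3) maxes components and bumps W0 → (2, 0, 0)
from VC(e3)=(1, 0, 1), e4 (invoked 7) maxes components and bumps W2 → (1, 0, 2)
from VC(e2)=(2, 0, 0), e6 (invoked 9) maxes components and bumps W0 → (3, 0, 0)
from VC(e4)=(1, 0, 2), e7 (invoked 11) maxes components and bumps W2 → (1, 0, 3)
from VC(e6)=(3, 0, 0), e5 (invoked 8) maxes components and bumps W1 → (3, 1, 0)
from VC(e6)=(3, 0, 0), e8 (invoked 14) maxes components and bumps W0 → (4, 0, 0)
from VC(e7)=(1, 0, 3), e9 (invoked 17) maxes components and bumps W2 → (1, 0, 4)
from VC(e5)=(3, 1, 0), e10 (invoked 18) maxes components and bumps W1 → (3, 2, 0)
from VC(e8)=(4, 0, 0), e11 (invoked 19) maxes components and bumps W0 → (5, 0, 0)
from VC(e9)=(1, 0, 4), e12 (invoked 22) maxes components and bumps W2 → (1, 0, 5)
target: VC(e12) = (1, 0, 5)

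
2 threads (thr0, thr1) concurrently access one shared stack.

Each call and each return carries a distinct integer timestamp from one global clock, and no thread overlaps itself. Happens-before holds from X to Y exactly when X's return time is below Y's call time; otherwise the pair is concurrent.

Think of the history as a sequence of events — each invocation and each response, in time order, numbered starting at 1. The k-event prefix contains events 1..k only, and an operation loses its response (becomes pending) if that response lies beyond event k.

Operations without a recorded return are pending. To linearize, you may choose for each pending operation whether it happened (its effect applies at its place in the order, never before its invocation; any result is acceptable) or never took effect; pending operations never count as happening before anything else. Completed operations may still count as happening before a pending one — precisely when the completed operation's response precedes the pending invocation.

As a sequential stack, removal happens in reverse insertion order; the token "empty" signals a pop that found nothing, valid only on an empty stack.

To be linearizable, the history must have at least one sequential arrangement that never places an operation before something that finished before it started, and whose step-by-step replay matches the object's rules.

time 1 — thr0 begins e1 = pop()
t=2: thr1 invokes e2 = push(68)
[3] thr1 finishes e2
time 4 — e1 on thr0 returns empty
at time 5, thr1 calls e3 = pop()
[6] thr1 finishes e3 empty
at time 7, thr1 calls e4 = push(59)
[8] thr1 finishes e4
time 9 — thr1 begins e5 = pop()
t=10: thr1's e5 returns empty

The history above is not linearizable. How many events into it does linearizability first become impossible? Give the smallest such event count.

6

events 1..5 are still linearizable — one witness is e1, e2:
step 1: e1 pop() → empty — stack <>
step 2: e2 push(68) — stack <68>
event 6 — e3's response, time 6 — after it, nothing linearizes
sample order e1, e2, e3 stalls at step 3 — e3 pop() → empty has no legal effect
sample order e2, e1, e3 stalls at step 2 — e1 pop() → empty has no legal effect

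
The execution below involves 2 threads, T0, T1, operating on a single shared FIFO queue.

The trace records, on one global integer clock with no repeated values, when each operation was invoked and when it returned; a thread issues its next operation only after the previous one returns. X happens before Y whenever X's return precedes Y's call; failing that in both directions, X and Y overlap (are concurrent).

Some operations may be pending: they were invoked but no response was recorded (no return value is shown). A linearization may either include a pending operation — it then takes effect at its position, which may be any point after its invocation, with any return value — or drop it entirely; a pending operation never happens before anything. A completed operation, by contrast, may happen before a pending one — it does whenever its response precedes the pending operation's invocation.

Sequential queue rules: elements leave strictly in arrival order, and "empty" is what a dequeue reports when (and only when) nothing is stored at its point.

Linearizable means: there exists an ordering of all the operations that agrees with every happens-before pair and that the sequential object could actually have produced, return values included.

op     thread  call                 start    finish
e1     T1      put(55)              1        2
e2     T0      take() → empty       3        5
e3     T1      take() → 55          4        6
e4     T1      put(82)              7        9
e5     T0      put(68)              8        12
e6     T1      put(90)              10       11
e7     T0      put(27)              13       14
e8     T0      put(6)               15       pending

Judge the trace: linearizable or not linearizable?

a witness: e1, e3, e2, e4, e5, e6, e7
1. e1 put(55), leaving queue <55>
2. e3 take() → 55, leaving queue <>
3. e2 take() → empty, leaving queue <>
4. e4 put(82), leaving queue <82>
5. e5 put(68), leaving queue <82,68>
6. e6 put(90), leaving queue <82,68,90>
7. e7 put(27), leaving queue <82,68,90,27>

linearizable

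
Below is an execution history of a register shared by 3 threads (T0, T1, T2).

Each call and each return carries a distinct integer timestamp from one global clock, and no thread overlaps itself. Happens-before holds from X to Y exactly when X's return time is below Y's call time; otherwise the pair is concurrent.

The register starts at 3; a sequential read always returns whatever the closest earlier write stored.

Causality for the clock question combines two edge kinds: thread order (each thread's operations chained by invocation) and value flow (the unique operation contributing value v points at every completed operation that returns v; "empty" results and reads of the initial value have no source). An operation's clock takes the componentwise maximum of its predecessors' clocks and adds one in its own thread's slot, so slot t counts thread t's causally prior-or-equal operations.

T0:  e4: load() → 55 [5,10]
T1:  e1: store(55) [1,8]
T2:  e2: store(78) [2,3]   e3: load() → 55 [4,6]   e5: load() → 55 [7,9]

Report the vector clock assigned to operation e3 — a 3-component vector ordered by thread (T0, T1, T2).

(0, 1, 2)

root op e2, invoked 2: fresh clock plus T2's own tick → (0, 0, 1)
root op e1, invoked 1: fresh clock plus T1's own tick → (0, 1, 0)
e4, invoked 5, takes VC(e1)=(0, 1, 0) under max, adds 1 for T0 → (1, 1, 0)
e3, invoked 4, takes VC(e1)=(0, 1, 0), VC(e2)=(0, 0, 1) under max, adds 1 for T2 → (0, 1, 2)
e5, invoked 7, takes VC(e1)=(0, 1, 0), VC(e3)=(0, 1, 2) under max, adds 1 for T2 → (0, 1, 3)
target: VC(e3) = (0, 1, 2)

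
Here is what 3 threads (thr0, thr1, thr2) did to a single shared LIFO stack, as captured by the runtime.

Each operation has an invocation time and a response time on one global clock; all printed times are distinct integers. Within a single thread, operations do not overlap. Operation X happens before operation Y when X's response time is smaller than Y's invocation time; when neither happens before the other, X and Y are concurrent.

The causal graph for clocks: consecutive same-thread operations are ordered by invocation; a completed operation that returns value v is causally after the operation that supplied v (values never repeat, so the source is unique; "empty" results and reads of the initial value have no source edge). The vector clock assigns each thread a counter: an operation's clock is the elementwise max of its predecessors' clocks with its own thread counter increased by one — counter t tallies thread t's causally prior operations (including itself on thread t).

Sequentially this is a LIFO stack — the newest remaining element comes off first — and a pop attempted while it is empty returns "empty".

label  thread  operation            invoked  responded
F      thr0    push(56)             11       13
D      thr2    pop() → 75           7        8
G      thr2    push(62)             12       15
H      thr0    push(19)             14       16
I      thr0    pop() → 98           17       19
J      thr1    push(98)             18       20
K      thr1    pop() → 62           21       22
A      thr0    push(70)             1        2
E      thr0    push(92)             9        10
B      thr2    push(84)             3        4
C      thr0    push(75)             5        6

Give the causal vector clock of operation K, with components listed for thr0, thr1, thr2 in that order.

(2, 2, 3)

root op B, invoked 3: fresh clock plus thr2's own tick → (0, 0, 1)
root op J, invoked 18: fresh clock plus thr1's own tick → (0, 1, 0)
root op A, invoked 1: fresh clock plus thr0's own tick → (1, 0, 0)
invoked at 5, C merges VC(A)=(1, 0, 0) and bumps thr0's slot → (2, 0, 0)
invoked at 9, E merges VC(C)=(2, 0, 0) and bumps thr0's slot → (3, 0, 0)
invoked at 7, D merges VC(B)=(0, 0, 1), VC(C)=(2, 0, 0) and bumps thr2's slot → (2, 0, 2)
invoked at 11, F merges VC(E)=(3, 0, 0) and bumps thr0's slot → (4, 0, 0)
invoked at 12, G merges VC(D)=(2, 0, 2) and bumps thr2's slot → (2, 0, 3)
invoked at 14, H merges VC(F)=(4, 0, 0) and bumps thr0's slot → (5, 0, 0)
invoked at 21, K merges VC(G)=(2, 0, 3), VC(J)=(0, 1, 0) and bumps thr1's slot → (2, 2, 3)
invoked at 17, I merges VC(H)=(5, 0, 0), VC(J)=(0, 1, 0) and bumps thr0's slot → (6, 1, 0)
target: VC(K) = (2, 2, 3)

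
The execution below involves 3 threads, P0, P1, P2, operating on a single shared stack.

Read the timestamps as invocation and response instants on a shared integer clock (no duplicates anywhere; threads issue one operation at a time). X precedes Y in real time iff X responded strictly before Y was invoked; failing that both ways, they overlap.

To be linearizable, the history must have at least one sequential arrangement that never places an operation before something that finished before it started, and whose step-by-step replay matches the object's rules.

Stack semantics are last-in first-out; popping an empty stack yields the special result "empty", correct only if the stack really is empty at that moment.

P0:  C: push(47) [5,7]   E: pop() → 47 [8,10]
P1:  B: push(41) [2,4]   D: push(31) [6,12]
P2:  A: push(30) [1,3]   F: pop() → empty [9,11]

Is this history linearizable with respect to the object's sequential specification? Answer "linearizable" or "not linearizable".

not linearizable

prefix check: 1..10 passes, 1..11 fails once F's time-11 response joins
all 4 real-time-respecting orders fail — 5 completed stack operations, no legal replay
every completion of the 1 pending operation (D) was checked; none linearizes
one such order, A, B, C, E, F (pending dropped), breaks at step 5 where F pop() → empty is illegal
one such order, A, B, C, F, E (pending dropped), breaks at step 4 where F pop() → empty is illegal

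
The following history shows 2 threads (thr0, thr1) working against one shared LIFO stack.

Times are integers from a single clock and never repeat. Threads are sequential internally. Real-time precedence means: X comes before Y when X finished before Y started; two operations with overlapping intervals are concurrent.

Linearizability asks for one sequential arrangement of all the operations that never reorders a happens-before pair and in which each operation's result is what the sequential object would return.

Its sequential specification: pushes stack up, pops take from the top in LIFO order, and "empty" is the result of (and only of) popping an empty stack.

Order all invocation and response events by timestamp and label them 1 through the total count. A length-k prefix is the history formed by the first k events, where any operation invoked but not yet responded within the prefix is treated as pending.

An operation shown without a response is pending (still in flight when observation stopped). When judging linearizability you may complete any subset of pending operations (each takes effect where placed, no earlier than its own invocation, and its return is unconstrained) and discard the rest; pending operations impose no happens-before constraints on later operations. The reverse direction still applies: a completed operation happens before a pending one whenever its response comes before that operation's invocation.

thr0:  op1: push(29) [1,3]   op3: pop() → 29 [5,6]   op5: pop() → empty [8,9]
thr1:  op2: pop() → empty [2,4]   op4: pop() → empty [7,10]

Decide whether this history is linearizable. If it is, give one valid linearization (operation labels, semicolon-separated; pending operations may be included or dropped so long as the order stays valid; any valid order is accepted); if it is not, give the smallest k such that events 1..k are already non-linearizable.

step 1: op2 pop() → empty — stack <>
step 2: op1 push(29) — stack <29>
step 3: op3 pop() → 29 — stack <>
step 4: op4 pop() → empty — stack <>
step 5: op5 pop() → empty — stack <>

linearizable — witness: op2; op1; op3; op4; op5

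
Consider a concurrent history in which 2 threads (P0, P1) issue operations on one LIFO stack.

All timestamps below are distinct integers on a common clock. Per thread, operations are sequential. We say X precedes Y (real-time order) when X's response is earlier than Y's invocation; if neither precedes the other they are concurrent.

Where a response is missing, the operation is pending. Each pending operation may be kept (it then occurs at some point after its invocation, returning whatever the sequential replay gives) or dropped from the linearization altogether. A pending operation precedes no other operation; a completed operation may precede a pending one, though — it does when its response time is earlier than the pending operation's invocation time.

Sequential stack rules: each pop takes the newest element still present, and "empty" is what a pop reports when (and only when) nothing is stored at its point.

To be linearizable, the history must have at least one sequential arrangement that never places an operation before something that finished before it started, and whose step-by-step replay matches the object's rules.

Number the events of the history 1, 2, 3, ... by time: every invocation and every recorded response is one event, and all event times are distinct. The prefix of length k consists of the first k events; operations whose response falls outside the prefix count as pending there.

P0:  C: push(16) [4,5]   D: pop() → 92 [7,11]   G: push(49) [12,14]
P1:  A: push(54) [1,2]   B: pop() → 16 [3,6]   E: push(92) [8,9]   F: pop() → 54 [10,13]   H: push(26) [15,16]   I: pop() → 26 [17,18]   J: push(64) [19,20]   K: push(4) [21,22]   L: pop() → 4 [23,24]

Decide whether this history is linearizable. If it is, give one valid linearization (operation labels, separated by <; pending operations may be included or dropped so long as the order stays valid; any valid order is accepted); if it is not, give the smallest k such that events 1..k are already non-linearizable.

linearizable — witness: A < C < B < E < D < F < G < H < I < J < K < L

after step 1 (A push(54)): stack <54>
after step 2 (C push(16)): stack <54,16>
after step 3 (B pop() → 16): stack <54>
after step 4 (E push(92)): stack <54,92>
after step 5 (D pop() → 92): stack <54>
after step 6 (F pop() → 54): stack <>
after step 7 (G push(49)): stack <49>
after step 8 (H push(26)): stack <49,26>
after step 9 (I pop() → 26): stack <49>
after step 10 (J push(64)): stack <49,64>
after step 11 (K push(4)): stack <49,64,4>
after step 12 (L pop() → 4): stack <49,64>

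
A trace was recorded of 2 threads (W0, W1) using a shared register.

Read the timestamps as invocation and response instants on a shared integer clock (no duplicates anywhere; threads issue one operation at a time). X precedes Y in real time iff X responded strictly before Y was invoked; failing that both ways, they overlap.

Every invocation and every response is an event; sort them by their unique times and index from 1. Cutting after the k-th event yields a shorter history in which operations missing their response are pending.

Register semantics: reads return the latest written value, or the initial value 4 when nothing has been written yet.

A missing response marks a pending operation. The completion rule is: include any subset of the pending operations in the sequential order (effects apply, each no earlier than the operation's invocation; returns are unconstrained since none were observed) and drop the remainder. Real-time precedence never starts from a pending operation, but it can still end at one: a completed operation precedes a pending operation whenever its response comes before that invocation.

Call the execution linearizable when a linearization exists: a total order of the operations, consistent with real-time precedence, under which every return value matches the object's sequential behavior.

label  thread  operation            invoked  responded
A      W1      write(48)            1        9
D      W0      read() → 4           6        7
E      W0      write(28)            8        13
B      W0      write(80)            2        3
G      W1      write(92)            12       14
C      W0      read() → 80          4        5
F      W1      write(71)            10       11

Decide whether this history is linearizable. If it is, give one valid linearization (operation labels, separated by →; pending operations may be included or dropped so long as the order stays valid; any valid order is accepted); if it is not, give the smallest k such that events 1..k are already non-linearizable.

not linearizable — minimal violating prefix: 7 events

already the first 7 events (up to D's response at time 7) admit no linearization; the first 6 still do
one real-time candidate order over the 3 completed operations — the register replay rejects it
no completion choice of the 1 pending operation (A) rescues it — every subset was tried
for example B, C, D (pending dropped) fails at step 3: D read() → 4 is not legal there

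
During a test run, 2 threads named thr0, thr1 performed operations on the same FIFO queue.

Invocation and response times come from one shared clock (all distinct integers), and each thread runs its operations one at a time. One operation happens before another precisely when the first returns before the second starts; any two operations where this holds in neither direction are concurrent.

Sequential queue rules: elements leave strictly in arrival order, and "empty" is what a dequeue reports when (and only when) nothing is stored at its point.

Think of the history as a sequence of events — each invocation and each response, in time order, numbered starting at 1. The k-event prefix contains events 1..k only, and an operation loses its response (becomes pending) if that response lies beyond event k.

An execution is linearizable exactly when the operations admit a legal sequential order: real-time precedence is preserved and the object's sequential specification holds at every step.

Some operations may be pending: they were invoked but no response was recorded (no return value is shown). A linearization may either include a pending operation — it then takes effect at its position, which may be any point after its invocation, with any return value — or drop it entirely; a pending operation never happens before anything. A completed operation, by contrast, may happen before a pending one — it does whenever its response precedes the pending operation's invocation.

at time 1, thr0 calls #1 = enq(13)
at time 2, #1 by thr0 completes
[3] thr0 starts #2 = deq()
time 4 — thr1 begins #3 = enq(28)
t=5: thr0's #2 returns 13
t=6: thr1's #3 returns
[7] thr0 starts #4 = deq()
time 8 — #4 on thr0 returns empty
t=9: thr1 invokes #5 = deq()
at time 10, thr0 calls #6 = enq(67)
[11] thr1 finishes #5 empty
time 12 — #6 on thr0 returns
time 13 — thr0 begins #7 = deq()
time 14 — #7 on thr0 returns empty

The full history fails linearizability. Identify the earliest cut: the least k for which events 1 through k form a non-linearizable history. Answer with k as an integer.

8

events 1..7 are linearizable, e.g. via #1, #2, #3:
after step 1 (#1 enq(13)): queue <13>
after step 2 (#2 deq() → 13): queue <>
after step 3 (#3 enq(28)): queue <28>
event 8 — #4's response, time 8 — after it, nothing linearizes
for example #1, #2, #3, #4 fails at step 4: #4 deq() → empty is not legal there
for example #1, #3, #2, #4 fails at step 4: #4 deq() → empty is not legal there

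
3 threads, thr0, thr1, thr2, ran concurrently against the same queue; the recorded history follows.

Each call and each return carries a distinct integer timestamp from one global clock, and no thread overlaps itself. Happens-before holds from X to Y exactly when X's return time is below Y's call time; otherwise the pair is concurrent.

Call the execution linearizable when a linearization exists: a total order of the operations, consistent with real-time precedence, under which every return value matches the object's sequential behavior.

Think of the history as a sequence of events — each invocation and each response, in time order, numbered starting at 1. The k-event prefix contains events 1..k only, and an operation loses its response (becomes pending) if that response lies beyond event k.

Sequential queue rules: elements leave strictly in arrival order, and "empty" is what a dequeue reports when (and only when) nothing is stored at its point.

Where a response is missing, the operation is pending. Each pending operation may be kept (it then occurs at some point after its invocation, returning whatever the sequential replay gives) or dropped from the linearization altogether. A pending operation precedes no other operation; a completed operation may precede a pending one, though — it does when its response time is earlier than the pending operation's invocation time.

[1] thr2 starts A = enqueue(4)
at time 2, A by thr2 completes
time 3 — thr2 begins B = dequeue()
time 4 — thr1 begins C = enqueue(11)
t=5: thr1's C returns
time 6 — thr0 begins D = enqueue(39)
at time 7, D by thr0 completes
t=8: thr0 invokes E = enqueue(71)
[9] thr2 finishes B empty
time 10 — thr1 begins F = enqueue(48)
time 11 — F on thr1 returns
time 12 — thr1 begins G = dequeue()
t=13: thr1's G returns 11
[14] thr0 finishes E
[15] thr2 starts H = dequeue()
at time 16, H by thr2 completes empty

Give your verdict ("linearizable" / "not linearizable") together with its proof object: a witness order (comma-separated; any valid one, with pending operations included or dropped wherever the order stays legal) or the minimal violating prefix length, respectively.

not linearizable — minimal violating prefix: 9 events

through event 8 a valid linearization exists; event 9 (B responding at time 9) ends that
no legal order exists: 3 real-time-consistent candidates over 4 completed queue operations, all rejected
include/drop combinations of the 1 pending operation (E) were all tried; none helps
take A, B, C, D (pending dropped): step 2 already fails, because B dequeue() → empty cannot occur there
take A, C, B, D (pending dropped): step 3 already fails, because B dequeue() → empty cannot occur there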